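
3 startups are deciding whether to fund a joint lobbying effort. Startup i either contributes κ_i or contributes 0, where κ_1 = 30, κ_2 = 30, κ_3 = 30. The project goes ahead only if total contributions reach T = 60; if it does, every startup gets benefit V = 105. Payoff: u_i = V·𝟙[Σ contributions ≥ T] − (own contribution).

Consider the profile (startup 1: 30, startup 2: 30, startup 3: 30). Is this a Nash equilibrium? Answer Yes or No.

Total = 90 ≥ 60: provided.
Startup 1 (pledges 30, payoff 75): dropping to 0 → total 60, payoff 105. Profitable deviation.

No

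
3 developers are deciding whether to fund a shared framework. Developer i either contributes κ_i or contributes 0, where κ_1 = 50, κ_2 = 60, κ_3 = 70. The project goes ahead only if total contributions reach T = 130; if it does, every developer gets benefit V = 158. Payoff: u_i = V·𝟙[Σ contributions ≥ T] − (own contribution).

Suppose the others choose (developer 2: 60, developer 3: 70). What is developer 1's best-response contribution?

0

Others' total = 130 ≥ 130; contributing adds cost 50 for no extra benefit.
Best response: 0.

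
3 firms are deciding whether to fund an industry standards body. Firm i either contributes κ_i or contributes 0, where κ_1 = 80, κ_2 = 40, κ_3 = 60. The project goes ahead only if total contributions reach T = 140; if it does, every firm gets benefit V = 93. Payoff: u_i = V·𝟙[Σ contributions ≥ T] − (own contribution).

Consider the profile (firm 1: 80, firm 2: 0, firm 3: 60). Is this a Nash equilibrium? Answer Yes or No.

Yes

Total = 140 ≥ 140: provided.
Firm 1 (pledges 80, payoff 13): dropping to 0 → total 60, payoff 0. No gain.
Firm 2 (pledges 0, payoff 93): pledging 40 → total 180, payoff 53. No gain.
Firm 3 (pledges 60, payoff 33): dropping to 0 → total 80, payoff 0. No gain.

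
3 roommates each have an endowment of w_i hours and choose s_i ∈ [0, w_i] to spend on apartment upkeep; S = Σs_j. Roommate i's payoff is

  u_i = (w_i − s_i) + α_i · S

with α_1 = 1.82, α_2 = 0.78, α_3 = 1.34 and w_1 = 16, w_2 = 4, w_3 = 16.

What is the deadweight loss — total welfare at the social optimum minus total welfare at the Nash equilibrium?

∂u_i/∂s_i = α_i − 1, so roommate i contributes w_i if α_i > 1, else 0.
α_i > 1 for i ∈ {1, 3}; NE contributions (16, 0, 16), S = 32.
W^NE = Σw_i − S^NE + (Σα_i)·S^NE = 36 + 2.94·32 = 130.08.
Planner: ∂(Σu_j)/∂s_i = Σα_j − 1 = 2.94 > 0, so everyone contributes w_i; S^SO = 36, W^SO = 36 + 2.94·36 = 141.84.
Deadweight loss = 11.76.

11.76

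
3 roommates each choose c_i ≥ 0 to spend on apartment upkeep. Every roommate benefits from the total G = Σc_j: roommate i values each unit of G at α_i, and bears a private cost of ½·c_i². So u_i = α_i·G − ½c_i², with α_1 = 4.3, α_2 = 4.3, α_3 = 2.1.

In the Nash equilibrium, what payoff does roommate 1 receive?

Roommate i's FOC: ∂u_i/∂c_i = α_i − c_i = 0, so c_i* = α_i.
NE contributions = (4.3, 4.3, 2.1); G = 10.7.
u_1 = α_1·G − ½·(c_1)² = 4.3·10.7 − ½·4.3² = 36.765.

36.765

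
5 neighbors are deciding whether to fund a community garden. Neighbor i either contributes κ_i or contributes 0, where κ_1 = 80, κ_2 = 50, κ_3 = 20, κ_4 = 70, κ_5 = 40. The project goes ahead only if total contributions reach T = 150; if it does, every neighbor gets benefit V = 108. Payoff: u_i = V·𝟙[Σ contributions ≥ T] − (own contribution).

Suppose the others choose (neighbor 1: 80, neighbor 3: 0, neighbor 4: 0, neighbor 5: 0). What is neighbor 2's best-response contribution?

0

Others' total = 80. Even contributing 50 gives 130 < 150: no benefit either way.
Best response: 0.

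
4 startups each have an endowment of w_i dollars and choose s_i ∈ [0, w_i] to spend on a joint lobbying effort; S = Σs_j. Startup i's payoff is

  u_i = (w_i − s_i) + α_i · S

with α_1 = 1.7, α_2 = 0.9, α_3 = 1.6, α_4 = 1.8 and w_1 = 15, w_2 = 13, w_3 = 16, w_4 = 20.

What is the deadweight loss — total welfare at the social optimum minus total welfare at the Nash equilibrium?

65

∂u_i/∂s_i = α_i − 1, so startup i contributes w_i if α_i > 1, else 0.
α_i > 1 for i ∈ {1, 3, 4}; NE contributions (15, 0, 16, 20), S = 51.
W^NE = Σw_i − S^NE + (Σα_i)·S^NE = 64 + 5·51 = 319.
Planner: ∂(Σu_j)/∂s_i = Σα_j − 1 = 5 > 0, so everyone contributes w_i; S^SO = 64, W^SO = 64 + 5·64 = 384.
Deadweight loss = 65.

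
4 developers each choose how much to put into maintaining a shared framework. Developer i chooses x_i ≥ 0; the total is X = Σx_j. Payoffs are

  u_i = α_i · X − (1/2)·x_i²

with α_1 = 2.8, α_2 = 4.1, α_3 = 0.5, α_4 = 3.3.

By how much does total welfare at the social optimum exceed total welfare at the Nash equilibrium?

132.385

Developer i's FOC: ∂u_i/∂x_i = α_i − x_i = 0, so x_i* = α_i.
NE contributions = (2.8, 4.1, 0.5, 3.3); X = 10.7.
W^NE = (Σα)·X − ½Σα_i² = 10.7² − ½·35.79 = 96.595.
Planner sets x_i = Σα_j = 10.7 for every i, so X^SO = 4·10.7 = 42.8.
W^SO = (Σα)·X^SO − ½·4·(Σα)² = (4/2)·10.7² = 228.98.
Deadweight loss = W^SO − W^NE = 132.385.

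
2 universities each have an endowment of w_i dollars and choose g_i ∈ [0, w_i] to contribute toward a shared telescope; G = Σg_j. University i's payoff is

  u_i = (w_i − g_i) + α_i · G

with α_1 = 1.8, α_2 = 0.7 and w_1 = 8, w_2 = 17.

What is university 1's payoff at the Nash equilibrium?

∂u_i/∂g_i = α_i − 1, so university i contributes w_i if α_i > 1, else 0.
α_i > 1 for i ∈ {1}; NE contributions (8, 0), G = 8.
u_1 = (8 − 8) + 1.8·8 = 14.4.

14.4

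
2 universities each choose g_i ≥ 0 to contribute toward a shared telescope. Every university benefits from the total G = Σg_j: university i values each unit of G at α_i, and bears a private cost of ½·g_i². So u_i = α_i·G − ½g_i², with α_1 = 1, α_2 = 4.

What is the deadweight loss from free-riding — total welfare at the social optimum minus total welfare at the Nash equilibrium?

University i's FOC: ∂u_i/∂g_i = α_i − g_i = 0, so g_i* = α_i.
NE contributions = (1, 4); G = 5.
W^NE = (Σα)·G − ½Σα_i² = 5² − ½·17 = 16.5.
Planner sets g_i = Σα_j = 5 for every i, so G^SO = 2·5 = 10.
W^SO = (Σα)·G^SO − ½·2·(Σα)² = (2/2)·5² = 25.
Deadweight loss = W^SO − W^NE = 8.5.

8.5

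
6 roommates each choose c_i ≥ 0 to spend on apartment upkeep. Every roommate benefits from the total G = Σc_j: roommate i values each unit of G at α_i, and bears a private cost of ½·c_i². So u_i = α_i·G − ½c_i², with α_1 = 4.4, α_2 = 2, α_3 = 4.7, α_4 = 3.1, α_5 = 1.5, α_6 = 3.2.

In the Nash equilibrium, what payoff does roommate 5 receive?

27.225

Roommate i's FOC: ∂u_i/∂c_i = α_i − c_i = 0, so c_i* = α_i.
NE contributions = (4.4, 2, 4.7, 3.1, 1.5, 3.2); G = 18.9.
u_5 = α_5·G − ½·(c_5)² = 1.5·18.9 − ½·1.5² = 27.225.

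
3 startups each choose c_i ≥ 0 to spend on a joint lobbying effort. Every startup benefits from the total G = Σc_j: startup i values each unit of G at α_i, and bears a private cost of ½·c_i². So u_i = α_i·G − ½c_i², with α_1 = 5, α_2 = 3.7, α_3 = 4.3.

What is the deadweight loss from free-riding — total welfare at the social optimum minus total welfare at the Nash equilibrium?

Startup i's FOC: ∂u_i/∂c_i = α_i − c_i = 0, so c_i* = α_i.
NE contributions = (5, 3.7, 4.3); G = 13.
W^NE = (Σα)·G − ½Σα_i² = 13² − ½·57.18 = 140.41.
Planner sets c_i = Σα_j = 13 for every i, so G^SO = 3·13 = 39.
W^SO = (Σα)·G^SO − ½·3·(Σα)² = (3/2)·13² = 253.5.
Deadweight loss = W^SO − W^NE = 113.09.

113.09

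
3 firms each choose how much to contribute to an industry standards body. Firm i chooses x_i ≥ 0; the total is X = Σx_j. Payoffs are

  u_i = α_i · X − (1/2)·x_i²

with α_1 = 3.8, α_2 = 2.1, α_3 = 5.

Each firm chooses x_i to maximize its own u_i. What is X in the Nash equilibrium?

Firm i's FOC: ∂u_i/∂x_i = α_i − x_i = 0, so x_i* = α_i.
NE contributions = (3.8, 2.1, 5); X = 10.9.

10.9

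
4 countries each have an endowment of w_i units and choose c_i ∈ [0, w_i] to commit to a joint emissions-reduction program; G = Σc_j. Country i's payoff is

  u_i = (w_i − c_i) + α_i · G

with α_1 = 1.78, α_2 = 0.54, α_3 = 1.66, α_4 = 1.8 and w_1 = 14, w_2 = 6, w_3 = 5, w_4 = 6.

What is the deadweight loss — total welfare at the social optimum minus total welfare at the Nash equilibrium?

∂u_i/∂c_i = α_i − 1, so country i contributes w_i if α_i > 1, else 0.
α_i > 1 for i ∈ {1, 3, 4}; NE contributions (14, 0, 5, 6), G = 25.
W^NE = Σw_i − G^NE + (Σα_i)·G^NE = 31 + 4.78·25 = 150.5.
Planner: ∂(Σu_j)/∂c_i = Σα_j − 1 = 4.78 > 0, so everyone contributes w_i; G^SO = 31, W^SO = 31 + 4.78·31 = 179.18.
Deadweight loss = 28.68.

28.68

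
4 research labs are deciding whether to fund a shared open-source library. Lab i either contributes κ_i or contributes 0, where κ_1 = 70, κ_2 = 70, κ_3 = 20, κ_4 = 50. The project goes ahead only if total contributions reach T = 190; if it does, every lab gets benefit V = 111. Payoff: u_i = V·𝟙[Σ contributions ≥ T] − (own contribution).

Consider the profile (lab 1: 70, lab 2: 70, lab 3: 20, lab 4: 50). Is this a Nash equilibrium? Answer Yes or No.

Total = 210 ≥ 190: provided.
Lab 1 (pledges 70, payoff 41): dropping to 0 → total 140, payoff 0. No gain.
Lab 2 (pledges 70, payoff 41): dropping to 0 → total 140, payoff 0. No gain.
Lab 3 (pledges 20, payoff 91): dropping to 0 → total 190, payoff 111. Profitable deviation.

No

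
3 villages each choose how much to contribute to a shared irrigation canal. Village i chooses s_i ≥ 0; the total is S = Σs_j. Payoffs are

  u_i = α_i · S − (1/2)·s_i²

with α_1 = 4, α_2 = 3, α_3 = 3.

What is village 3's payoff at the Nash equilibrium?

25.5

Village i's FOC: ∂u_i/∂s_i = α_i − s_i = 0, so s_i* = α_i.
NE contributions = (4, 3, 3); S = 10.
u_3 = α_3·S − ½·(s_3)² = 3·10 − ½·3² = 25.5.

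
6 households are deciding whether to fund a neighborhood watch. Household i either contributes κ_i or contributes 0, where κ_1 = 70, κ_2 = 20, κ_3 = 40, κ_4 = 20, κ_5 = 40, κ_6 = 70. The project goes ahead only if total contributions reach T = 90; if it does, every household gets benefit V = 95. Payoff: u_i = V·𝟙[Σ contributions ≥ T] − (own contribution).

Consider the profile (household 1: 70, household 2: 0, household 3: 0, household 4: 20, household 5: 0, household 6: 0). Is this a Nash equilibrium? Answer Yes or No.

Total = 90 ≥ 90: provided.
Household 1 (pledges 70, payoff 25): dropping to 0 → total 20, payoff 0. No gain.
Household 2 (pledges 0, payoff 95): pledging 20 → total 110, payoff 75. No gain.
Household 3 (pledges 0, payoff 95): pledging 40 → total 130, payoff 55. No gain.
Household 4 (pledges 20, payoff 75): dropping to 0 → total 70, payoff 0. No gain.
Household 5 (pledges 0, payoff 95): pledging 40 → total 130, payoff 55. No gain.
Household 6 (pledges 0, payoff 95): pledging 70 → total 160, payoff 25. No gain.

Yes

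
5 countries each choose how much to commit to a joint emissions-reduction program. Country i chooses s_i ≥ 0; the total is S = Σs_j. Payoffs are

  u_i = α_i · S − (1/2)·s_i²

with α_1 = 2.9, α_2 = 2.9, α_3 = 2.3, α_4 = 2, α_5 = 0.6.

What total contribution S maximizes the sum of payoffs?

Planner FOC: ∂(Σu_j)/∂s_i = (Σα_j) − s_i = 0, so s_i^SO = Σα_j = 10.7 for every i; S^SO = 53.5.

53.5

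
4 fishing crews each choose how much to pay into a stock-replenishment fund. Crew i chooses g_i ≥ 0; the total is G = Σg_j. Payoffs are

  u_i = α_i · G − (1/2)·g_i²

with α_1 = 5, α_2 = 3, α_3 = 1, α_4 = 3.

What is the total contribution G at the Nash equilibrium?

12

Crew i's FOC: ∂u_i/∂g_i = α_i − g_i = 0, so g_i* = α_i.
NE contributions = (5, 3, 1, 3); G = 12.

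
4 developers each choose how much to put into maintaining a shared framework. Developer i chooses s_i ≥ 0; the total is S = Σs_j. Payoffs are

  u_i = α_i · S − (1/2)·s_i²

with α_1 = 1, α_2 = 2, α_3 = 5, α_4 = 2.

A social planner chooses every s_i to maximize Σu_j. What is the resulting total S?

Planner FOC: ∂(Σu_j)/∂s_i = (Σα_j) − s_i = 0, so s_i^SO = Σα_j = 10 for every i; S^SO = 40.

40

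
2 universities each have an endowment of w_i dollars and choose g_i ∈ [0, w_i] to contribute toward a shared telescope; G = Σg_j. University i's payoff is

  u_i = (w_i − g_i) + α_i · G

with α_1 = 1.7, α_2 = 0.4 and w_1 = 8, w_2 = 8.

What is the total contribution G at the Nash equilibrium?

8

∂u_i/∂g_i = α_i − 1, so university i contributes w_i if α_i > 1, else 0.
α_i > 1 for i ∈ {1}; NE contributions (8, 0), G = 8.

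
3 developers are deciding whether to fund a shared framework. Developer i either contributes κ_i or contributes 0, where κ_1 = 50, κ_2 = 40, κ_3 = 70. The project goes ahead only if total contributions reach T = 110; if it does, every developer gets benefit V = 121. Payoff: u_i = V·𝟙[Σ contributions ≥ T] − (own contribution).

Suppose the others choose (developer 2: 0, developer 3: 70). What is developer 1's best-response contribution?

Others' total = 70. Contributing 50 brings total to 120 ≥ 110: gain V − κ_1 = 71.
Best response: 50.

50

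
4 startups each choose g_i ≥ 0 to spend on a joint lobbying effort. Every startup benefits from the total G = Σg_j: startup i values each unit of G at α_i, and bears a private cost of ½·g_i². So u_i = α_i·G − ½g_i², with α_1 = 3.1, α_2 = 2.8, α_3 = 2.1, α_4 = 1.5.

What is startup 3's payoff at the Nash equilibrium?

Startup i's FOC: ∂u_i/∂g_i = α_i − g_i = 0, so g_i* = α_i.
NE contributions = (3.1, 2.8, 2.1, 1.5); G = 9.5.
u_3 = α_3·G − ½·(g_3)² = 2.1·9.5 − ½·2.1² = 17.745.

17.745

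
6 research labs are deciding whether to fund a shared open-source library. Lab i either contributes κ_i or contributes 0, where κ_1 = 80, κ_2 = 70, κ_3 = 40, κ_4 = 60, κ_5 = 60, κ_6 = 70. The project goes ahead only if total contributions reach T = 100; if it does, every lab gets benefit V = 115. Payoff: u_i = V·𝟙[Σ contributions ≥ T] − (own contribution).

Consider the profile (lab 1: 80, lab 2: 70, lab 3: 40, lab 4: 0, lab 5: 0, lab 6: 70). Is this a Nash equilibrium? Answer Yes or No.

Total = 260 ≥ 100: provided.
Lab 1 (pledges 80, payoff 35): dropping to 0 → total 180, payoff 115. Profitable deviation.

No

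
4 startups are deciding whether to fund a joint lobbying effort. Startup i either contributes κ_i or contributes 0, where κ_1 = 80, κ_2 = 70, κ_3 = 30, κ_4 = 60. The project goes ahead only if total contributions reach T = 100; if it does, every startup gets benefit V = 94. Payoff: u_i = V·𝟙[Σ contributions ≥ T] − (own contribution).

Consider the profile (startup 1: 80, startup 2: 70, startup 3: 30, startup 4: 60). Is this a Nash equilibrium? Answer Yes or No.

Total = 240 ≥ 100: provided.
Startup 1 (pledges 80, payoff 14): dropping to 0 → total 160, payoff 94. Profitable deviation.

No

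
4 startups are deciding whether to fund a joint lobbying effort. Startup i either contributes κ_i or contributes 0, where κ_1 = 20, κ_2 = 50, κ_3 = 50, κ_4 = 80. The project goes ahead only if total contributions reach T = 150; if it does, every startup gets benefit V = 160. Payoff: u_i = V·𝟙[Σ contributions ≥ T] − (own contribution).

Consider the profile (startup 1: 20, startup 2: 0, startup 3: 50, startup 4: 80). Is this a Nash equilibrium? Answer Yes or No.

Yes

Total = 150 ≥ 150: provided.
Startup 1 (pledges 20, payoff 140): dropping to 0 → total 130, payoff 0. No gain.
Startup 2 (pledges 0, payoff 160): pledging 50 → total 200, payoff 110. No gain.
Startup 3 (pledges 50, payoff 110): dropping to 0 → total 100, payoff 0. No gain.
Startup 4 (pledges 80, payoff 80): dropping to 0 → total 70, payoff 0. No gain.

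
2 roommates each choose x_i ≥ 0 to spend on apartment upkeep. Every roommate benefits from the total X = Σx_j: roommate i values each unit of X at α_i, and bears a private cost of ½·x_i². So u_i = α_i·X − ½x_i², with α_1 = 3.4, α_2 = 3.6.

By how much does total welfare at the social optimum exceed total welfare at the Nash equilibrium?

Roommate i's FOC: ∂u_i/∂x_i = α_i − x_i = 0, so x_i* = α_i.
NE contributions = (3.4, 3.6); X = 7.
W^NE = (Σα)·X − ½Σα_i² = 7² − ½·24.52 = 36.74.
Planner sets x_i = Σα_j = 7 for every i, so X^SO = 2·7 = 14.
W^SO = (Σα)·X^SO − ½·2·(Σα)² = (2/2)·7² = 49.
Deadweight loss = W^SO − W^NE = 12.26.

12.26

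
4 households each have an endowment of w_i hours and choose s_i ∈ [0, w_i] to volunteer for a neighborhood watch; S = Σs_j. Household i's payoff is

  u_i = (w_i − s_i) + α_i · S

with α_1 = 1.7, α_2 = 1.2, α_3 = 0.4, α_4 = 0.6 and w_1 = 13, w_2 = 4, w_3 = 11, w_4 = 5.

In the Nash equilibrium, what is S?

∂u_i/∂s_i = α_i − 1, so household i contributes w_i if α_i > 1, else 0.
α_i > 1 for i ∈ {1, 2}; NE contributions (13, 4, 0, 0), S = 17.

17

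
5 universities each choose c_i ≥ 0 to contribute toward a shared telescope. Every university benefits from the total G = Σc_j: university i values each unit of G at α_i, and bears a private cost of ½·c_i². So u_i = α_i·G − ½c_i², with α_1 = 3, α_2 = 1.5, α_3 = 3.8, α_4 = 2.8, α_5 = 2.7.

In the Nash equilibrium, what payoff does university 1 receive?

36.9

University i's FOC: ∂u_i/∂c_i = α_i − c_i = 0, so c_i* = α_i.
NE contributions = (3, 1.5, 3.8, 2.8, 2.7); G = 13.8.
u_1 = α_1·G − ½·(c_1)² = 3·13.8 − ½·3² = 36.9.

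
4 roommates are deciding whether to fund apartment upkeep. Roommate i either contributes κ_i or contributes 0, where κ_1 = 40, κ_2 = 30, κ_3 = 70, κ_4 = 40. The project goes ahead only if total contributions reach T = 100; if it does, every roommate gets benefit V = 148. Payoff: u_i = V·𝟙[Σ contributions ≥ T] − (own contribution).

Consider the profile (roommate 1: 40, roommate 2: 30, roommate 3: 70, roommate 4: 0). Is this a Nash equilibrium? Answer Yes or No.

Total = 140 ≥ 100: provided.
Roommate 1 (pledges 40, payoff 108): dropping to 0 → total 100, payoff 148. Profitable deviation.

No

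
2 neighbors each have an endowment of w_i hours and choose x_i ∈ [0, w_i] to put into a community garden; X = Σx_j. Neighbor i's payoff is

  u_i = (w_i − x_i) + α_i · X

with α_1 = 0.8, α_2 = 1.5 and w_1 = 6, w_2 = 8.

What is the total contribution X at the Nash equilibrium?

∂u_i/∂x_i = α_i − 1, so neighbor i contributes w_i if α_i > 1, else 0.
α_i > 1 for i ∈ {2}; NE contributions (0, 8), X = 8.

8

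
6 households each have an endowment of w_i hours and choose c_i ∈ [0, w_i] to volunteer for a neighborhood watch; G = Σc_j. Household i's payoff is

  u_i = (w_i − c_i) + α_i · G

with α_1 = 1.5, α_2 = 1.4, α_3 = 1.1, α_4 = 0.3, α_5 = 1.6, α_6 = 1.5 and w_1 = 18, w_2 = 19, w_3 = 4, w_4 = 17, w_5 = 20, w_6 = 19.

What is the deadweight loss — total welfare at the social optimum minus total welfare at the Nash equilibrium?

∂u_i/∂c_i = α_i − 1, so household i contributes w_i if α_i > 1, else 0.
α_i > 1 for i ∈ {1, 2, 3, 5, 6}; NE contributions (18, 19, 4, 0, 20, 19), G = 80.
W^NE = Σw_i − G^NE + (Σα_i)·G^NE = 97 + 6.4·80 = 609.
Planner: ∂(Σu_j)/∂c_i = Σα_j − 1 = 6.4 > 0, so everyone contributes w_i; G^SO = 97, W^SO = 97 + 6.4·97 = 717.8.
Deadweight loss = 108.8.

108.8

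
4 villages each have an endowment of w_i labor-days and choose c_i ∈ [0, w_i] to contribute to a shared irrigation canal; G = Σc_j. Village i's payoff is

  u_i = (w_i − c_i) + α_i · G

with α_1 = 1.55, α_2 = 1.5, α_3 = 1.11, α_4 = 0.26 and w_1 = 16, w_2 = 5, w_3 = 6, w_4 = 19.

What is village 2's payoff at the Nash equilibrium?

∂u_i/∂c_i = α_i − 1, so village i contributes w_i if α_i > 1, else 0.
α_i > 1 for i ∈ {1, 2, 3}; NE contributions (16, 5, 6, 0), G = 27.
u_2 = (5 − 5) + 1.5·27 = 40.5.

40.5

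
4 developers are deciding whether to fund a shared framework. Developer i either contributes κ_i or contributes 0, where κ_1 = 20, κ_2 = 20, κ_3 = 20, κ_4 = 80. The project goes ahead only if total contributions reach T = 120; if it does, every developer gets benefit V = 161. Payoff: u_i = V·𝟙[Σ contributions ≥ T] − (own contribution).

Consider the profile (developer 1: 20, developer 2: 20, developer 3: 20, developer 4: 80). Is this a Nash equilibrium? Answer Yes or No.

Total = 140 ≥ 120: provided.
Developer 1 (pledges 20, payoff 141): dropping to 0 → total 120, payoff 161. Profitable deviation.

No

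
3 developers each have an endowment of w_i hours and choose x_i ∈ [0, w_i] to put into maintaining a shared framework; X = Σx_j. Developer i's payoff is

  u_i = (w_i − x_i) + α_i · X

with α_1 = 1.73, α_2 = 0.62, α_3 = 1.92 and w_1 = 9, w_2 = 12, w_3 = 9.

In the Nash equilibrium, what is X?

18

∂u_i/∂x_i = α_i − 1, so developer i contributes w_i if α_i > 1, else 0.
α_i > 1 for i ∈ {1, 3}; NE contributions (9, 0, 9), X = 18.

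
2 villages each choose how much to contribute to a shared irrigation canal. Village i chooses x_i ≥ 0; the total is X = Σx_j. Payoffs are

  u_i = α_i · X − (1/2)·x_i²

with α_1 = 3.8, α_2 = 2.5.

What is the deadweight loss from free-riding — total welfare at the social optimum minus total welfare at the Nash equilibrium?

10.345

Village i's FOC: ∂u_i/∂x_i = α_i − x_i = 0, so x_i* = α_i.
NE contributions = (3.8, 2.5); X = 6.3.
W^NE = (Σα)·X − ½Σα_i² = 6.3² − ½·20.69 = 29.345.
Planner sets x_i = Σα_j = 6.3 for every i, so X^SO = 2·6.3 = 12.6.
W^SO = (Σα)·X^SO − ½·2·(Σα)² = (2/2)·6.3² = 39.69.
Deadweight loss = W^SO − W^NE = 10.345.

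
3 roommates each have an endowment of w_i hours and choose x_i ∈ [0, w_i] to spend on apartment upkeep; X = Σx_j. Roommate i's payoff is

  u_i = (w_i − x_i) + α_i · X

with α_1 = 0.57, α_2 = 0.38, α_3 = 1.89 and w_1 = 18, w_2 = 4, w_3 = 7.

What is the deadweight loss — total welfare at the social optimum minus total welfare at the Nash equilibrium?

∂u_i/∂x_i = α_i − 1, so roommate i contributes w_i if α_i > 1, else 0.
α_i > 1 for i ∈ {3}; NE contributions (0, 0, 7), X = 7.
W^NE = Σw_i − X^NE + (Σα_i)·X^NE = 29 + 1.84·7 = 41.88.
Planner: ∂(Σu_j)/∂x_i = Σα_j − 1 = 1.84 > 0, so everyone contributes w_i; X^SO = 29, W^SO = 29 + 1.84·29 = 82.36.
Deadweight loss = 40.48.

40.48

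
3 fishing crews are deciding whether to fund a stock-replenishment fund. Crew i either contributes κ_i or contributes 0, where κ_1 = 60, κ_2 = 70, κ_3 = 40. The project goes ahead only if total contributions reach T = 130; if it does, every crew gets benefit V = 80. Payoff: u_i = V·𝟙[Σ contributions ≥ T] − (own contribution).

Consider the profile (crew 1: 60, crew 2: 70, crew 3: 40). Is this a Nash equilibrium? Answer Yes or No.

Total = 170 ≥ 130: provided.
Crew 1 (pledges 60, payoff 20): dropping to 0 → total 110, payoff 0. No gain.
Crew 2 (pledges 70, payoff 10): dropping to 0 → total 100, payoff 0. No gain.
Crew 3 (pledges 40, payoff 40): dropping to 0 → total 130, payoff 80. Profitable deviation.

No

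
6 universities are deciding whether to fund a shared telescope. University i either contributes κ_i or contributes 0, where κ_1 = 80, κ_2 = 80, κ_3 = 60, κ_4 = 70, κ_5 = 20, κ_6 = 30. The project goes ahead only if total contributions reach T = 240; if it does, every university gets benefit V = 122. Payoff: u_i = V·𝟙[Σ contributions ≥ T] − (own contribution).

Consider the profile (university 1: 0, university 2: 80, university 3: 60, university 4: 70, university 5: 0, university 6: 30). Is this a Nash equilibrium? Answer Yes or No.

Yes

Total = 240 ≥ 240: provided.
University 1 (pledges 0, payoff 122): pledging 80 → total 320, payoff 42. No gain.
University 2 (pledges 80, payoff 42): dropping to 0 → total 160, payoff 0. No gain.
University 3 (pledges 60, payoff 62): dropping to 0 → total 180, payoff 0. No gain.
University 4 (pledges 70, payoff 52): dropping to 0 → total 170, payoff 0. No gain.
University 5 (pledges 0, payoff 122): pledging 20 → total 260, payoff 102. No gain.
University 6 (pledges 30, payoff 92): dropping to 0 → total 210, payoff 0. No gain.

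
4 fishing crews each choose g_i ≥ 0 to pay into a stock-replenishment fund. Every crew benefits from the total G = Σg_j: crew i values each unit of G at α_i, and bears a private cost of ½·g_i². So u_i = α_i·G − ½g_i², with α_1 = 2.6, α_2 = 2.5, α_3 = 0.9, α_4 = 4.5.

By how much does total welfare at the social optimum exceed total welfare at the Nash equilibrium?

127.285

Crew i's FOC: ∂u_i/∂g_i = α_i − g_i = 0, so g_i* = α_i.
NE contributions = (2.6, 2.5, 0.9, 4.5); G = 10.5.
W^NE = (Σα)·G − ½Σα_i² = 10.5² − ½·34.07 = 93.215.
Planner sets g_i = Σα_j = 10.5 for every i, so G^SO = 4·10.5 = 42.
W^SO = (Σα)·G^SO − ½·4·(Σα)² = (4/2)·10.5² = 220.5.
Deadweight loss = W^SO − W^NE = 127.285.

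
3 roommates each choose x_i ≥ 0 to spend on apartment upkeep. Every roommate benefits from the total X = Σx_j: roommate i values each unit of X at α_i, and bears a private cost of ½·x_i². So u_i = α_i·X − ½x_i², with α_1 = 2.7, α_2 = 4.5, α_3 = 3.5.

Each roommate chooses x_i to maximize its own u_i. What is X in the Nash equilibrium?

10.7

Roommate i's FOC: ∂u_i/∂x_i = α_i − x_i = 0, so x_i* = α_i.
NE contributions = (2.7, 4.5, 3.5); X = 10.7.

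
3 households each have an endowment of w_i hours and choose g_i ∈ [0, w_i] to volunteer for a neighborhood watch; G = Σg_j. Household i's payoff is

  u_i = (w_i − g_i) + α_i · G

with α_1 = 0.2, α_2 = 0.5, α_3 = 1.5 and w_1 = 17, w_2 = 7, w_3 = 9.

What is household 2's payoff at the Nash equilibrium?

∂u_i/∂g_i = α_i − 1, so household i contributes w_i if α_i > 1, else 0.
α_i > 1 for i ∈ {3}; NE contributions (0, 0, 9), G = 9.
u_2 = (7 − 0) + 0.5·9 = 11.5.

11.5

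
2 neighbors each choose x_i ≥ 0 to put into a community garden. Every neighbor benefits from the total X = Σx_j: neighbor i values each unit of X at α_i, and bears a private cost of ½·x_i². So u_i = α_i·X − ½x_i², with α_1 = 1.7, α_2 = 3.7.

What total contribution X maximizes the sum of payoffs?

10.8

Planner FOC: ∂(Σu_j)/∂x_i = (Σα_j) − x_i = 0, so x_i^SO = Σα_j = 5.4 for every i; X^SO = 10.8.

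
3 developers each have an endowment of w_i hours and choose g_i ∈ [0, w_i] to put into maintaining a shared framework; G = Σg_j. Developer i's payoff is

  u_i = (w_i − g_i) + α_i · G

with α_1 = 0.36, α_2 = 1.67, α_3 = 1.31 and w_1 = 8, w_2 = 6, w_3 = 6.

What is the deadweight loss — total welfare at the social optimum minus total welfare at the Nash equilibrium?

∂u_i/∂g_i = α_i − 1, so developer i contributes w_i if α_i > 1, else 0.
α_i > 1 for i ∈ {2, 3}; NE contributions (0, 6, 6), G = 12.
W^NE = Σw_i − G^NE + (Σα_i)·G^NE = 20 + 2.34·12 = 48.08.
Planner: ∂(Σu_j)/∂g_i = Σα_j − 1 = 2.34 > 0, so everyone contributes w_i; G^SO = 20, W^SO = 20 + 2.34·20 = 66.8.
Deadweight loss = 18.72.

18.72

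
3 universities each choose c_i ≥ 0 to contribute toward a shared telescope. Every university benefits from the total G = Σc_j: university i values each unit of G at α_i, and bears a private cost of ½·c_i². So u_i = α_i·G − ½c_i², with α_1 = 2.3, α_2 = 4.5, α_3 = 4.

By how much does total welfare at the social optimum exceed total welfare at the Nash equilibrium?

University i's FOC: ∂u_i/∂c_i = α_i − c_i = 0, so c_i* = α_i.
NE contributions = (2.3, 4.5, 4); G = 10.8.
W^NE = (Σα)·G − ½Σα_i² = 10.8² − ½·41.54 = 95.87.
Planner sets c_i = Σα_j = 10.8 for every i, so G^SO = 3·10.8 = 32.4.
W^SO = (Σα)·G^SO − ½·3·(Σα)² = (3/2)·10.8² = 174.96.
Deadweight loss = W^SO − W^NE = 79.09.

79.09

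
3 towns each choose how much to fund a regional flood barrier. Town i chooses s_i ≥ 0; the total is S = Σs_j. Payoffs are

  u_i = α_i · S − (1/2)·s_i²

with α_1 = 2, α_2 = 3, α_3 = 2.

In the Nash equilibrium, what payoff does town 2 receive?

Town i's FOC: ∂u_i/∂s_i = α_i − s_i = 0, so s_i* = α_i.
NE contributions = (2, 3, 2); S = 7.
u_2 = α_2·S − ½·(s_2)² = 3·7 − ½·3² = 16.5.

16.5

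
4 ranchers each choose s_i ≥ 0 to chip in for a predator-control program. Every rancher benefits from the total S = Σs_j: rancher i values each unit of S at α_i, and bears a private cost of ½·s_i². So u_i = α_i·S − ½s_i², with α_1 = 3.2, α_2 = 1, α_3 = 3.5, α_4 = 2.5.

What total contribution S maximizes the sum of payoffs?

Planner FOC: ∂(Σu_j)/∂s_i = (Σα_j) − s_i = 0, so s_i^SO = Σα_j = 10.2 for every i; S^SO = 40.8.

40.8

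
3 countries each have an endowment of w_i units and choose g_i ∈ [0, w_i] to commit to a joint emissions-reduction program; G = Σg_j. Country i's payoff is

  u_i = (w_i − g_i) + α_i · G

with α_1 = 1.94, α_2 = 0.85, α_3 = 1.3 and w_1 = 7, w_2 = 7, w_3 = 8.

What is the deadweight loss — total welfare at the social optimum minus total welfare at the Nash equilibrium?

21.63

∂u_i/∂g_i = α_i − 1, so country i contributes w_i if α_i > 1, else 0.
α_i > 1 for i ∈ {1, 3}; NE contributions (7, 0, 8), G = 15.
W^NE = Σw_i − G^NE + (Σα_i)·G^NE = 22 + 3.09·15 = 68.35.
Planner: ∂(Σu_j)/∂g_i = Σα_j − 1 = 3.09 > 0, so everyone contributes w_i; G^SO = 22, W^SO = 22 + 3.09·22 = 89.98.
Deadweight loss = 21.63.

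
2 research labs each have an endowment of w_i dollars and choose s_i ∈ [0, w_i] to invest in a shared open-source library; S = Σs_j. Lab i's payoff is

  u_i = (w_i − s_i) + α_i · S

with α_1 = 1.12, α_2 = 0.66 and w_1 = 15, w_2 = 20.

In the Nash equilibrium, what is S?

15

∂u_i/∂s_i = α_i − 1, so lab i contributes w_i if α_i > 1, else 0.
α_i > 1 for i ∈ {1}; NE contributions (15, 0), S = 15.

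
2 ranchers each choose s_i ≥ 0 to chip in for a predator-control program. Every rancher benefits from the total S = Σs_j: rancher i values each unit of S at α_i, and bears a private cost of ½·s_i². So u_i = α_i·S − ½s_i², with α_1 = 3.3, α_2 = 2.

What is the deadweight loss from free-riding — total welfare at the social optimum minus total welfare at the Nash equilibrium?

Rancher i's FOC: ∂u_i/∂s_i = α_i − s_i = 0, so s_i* = α_i.
NE contributions = (3.3, 2); S = 5.3.
W^NE = (Σα)·S − ½Σα_i² = 5.3² − ½·14.89 = 20.645.
Planner sets s_i = Σα_j = 5.3 for every i, so S^SO = 2·5.3 = 10.6.
W^SO = (Σα)·S^SO − ½·2·(Σα)² = (2/2)·5.3² = 28.09.
Deadweight loss = W^SO − W^NE = 7.445.

7.445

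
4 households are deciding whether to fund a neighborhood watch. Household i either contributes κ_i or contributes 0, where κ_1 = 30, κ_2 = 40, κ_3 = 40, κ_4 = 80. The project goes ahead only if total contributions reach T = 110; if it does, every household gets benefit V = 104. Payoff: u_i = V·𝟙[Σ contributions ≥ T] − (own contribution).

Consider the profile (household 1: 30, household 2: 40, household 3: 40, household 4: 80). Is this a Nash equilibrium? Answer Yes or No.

No

Total = 190 ≥ 110: provided.
Household 1 (pledges 30, payoff 74): dropping to 0 → total 160, payoff 104. Profitable deviation.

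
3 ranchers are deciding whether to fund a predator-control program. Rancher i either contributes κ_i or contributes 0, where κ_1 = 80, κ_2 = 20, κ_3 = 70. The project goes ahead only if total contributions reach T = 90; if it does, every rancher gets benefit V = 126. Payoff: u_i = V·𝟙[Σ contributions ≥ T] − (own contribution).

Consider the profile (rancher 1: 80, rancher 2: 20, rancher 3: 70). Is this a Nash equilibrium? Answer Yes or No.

No

Total = 170 ≥ 90: provided.
Rancher 1 (pledges 80, payoff 46): dropping to 0 → total 90, payoff 126. Profitable deviation.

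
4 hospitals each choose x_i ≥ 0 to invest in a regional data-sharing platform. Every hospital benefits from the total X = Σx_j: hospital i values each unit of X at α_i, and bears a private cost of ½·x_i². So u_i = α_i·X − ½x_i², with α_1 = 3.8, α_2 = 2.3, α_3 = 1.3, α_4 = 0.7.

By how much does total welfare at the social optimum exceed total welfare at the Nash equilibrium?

76.565

Hospital i's FOC: ∂u_i/∂x_i = α_i − x_i = 0, so x_i* = α_i.
NE contributions = (3.8, 2.3, 1.3, 0.7); X = 8.1.
W^NE = (Σα)·X − ½Σα_i² = 8.1² − ½·21.91 = 54.655.
Planner sets x_i = Σα_j = 8.1 for every i, so X^SO = 4·8.1 = 32.4.
W^SO = (Σα)·X^SO − ½·4·(Σα)² = (4/2)·8.1² = 131.22.
Deadweight loss = W^SO − W^NE = 76.565.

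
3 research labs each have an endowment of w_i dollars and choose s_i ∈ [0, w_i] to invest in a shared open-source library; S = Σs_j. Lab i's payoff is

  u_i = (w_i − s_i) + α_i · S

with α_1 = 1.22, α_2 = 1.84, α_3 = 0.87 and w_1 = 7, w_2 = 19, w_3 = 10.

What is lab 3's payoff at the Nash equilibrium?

32.62

∂u_i/∂s_i = α_i − 1, so lab i contributes w_i if α_i > 1, else 0.
α_i > 1 for i ∈ {1, 2}; NE contributions (7, 19, 0), S = 26.
u_3 = (10 − 0) + 0.87·26 = 32.62.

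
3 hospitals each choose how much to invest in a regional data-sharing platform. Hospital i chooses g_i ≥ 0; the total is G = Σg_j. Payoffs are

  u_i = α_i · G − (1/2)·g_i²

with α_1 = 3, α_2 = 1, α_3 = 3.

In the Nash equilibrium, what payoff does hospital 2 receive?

Hospital i's FOC: ∂u_i/∂g_i = α_i − g_i = 0, so g_i* = α_i.
NE contributions = (3, 1, 3); G = 7.
u_2 = α_2·G − ½·(g_2)² = 1·7 − ½·1² = 6.5.

6.5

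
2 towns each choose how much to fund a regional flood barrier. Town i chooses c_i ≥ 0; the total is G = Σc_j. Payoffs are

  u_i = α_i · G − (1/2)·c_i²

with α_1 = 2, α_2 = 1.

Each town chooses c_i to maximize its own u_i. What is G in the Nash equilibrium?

3

Town i's FOC: ∂u_i/∂c_i = α_i − c_i = 0, so c_i* = α_i.
NE contributions = (2, 1); G = 3.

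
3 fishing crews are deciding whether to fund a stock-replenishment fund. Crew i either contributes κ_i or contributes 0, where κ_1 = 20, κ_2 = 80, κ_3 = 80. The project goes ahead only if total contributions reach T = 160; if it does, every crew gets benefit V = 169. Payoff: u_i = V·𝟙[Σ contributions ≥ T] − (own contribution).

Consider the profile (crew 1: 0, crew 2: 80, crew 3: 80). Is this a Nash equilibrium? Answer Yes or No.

Total = 160 ≥ 160: provided.
Crew 1 (pledges 0, payoff 169): pledging 20 → total 180, payoff 149. No gain.
Crew 2 (pledges 80, payoff 89): dropping to 0 → total 80, payoff 0. No gain.
Crew 3 (pledges 80, payoff 89): dropping to 0 → total 80, payoff 0. No gain.

Yes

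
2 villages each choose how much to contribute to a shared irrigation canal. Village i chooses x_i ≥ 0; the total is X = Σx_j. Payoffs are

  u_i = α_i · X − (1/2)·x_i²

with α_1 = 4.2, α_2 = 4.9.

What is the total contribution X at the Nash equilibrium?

9.1

Village i's FOC: ∂u_i/∂x_i = α_i − x_i = 0, so x_i* = α_i.
NE contributions = (4.2, 4.9); X = 9.1.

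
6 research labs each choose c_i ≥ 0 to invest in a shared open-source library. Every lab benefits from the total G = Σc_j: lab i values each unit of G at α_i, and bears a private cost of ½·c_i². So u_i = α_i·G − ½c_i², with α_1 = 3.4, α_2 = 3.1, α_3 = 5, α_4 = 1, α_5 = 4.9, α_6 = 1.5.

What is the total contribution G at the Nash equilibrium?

Lab i's FOC: ∂u_i/∂c_i = α_i − c_i = 0, so c_i* = α_i.
NE contributions = (3.4, 3.1, 5, 1, 4.9, 1.5); G = 18.9.

18.9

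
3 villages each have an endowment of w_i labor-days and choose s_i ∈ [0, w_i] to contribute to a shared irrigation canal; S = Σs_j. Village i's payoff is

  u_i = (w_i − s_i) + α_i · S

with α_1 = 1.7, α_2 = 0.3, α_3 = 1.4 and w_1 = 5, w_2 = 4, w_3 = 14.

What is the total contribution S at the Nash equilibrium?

19

∂u_i/∂s_i = α_i − 1, so village i contributes w_i if α_i > 1, else 0.
α_i > 1 for i ∈ {1, 3}; NE contributions (5, 0, 14), S = 19.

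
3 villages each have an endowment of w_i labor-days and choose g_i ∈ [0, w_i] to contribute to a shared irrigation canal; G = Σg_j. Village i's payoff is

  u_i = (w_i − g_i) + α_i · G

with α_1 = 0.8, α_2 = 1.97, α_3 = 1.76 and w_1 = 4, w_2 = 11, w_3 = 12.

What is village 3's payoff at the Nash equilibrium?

∂u_i/∂g_i = α_i − 1, so village i contributes w_i if α_i > 1, else 0.
α_i > 1 for i ∈ {2, 3}; NE contributions (0, 11, 12), G = 23.
u_3 = (12 − 12) + 1.76·23 = 40.48.

40.48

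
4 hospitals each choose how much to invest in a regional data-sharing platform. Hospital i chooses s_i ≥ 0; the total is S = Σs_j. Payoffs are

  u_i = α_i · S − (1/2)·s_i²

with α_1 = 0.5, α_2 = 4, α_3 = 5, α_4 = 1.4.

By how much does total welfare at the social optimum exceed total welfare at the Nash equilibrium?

140.415

Hospital i's FOC: ∂u_i/∂s_i = α_i − s_i = 0, so s_i* = α_i.
NE contributions = (0.5, 4, 5, 1.4); S = 10.9.
W^NE = (Σα)·S − ½Σα_i² = 10.9² − ½·43.21 = 97.205.
Planner sets s_i = Σα_j = 10.9 for every i, so S^SO = 4·10.9 = 43.6.
W^SO = (Σα)·S^SO − ½·4·(Σα)² = (4/2)·10.9² = 237.62.
Deadweight loss = W^SO − W^NE = 140.415.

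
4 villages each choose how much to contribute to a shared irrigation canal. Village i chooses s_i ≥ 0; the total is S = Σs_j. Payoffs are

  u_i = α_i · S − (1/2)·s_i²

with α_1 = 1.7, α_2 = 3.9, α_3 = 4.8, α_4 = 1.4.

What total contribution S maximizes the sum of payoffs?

47.2

Planner FOC: ∂(Σu_j)/∂s_i = (Σα_j) − s_i = 0, so s_i^SO = Σα_j = 11.8 for every i; S^SO = 47.2.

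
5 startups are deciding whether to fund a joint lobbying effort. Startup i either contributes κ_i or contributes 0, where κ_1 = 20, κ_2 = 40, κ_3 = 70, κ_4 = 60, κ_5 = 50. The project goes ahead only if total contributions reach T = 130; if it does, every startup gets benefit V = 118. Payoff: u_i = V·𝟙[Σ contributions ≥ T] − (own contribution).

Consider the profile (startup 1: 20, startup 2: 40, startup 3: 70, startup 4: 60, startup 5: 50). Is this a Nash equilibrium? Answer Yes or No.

No

Total = 240 ≥ 130: provided.
Startup 1 (pledges 20, payoff 98): dropping to 0 → total 220, payoff 118. Profitable deviation.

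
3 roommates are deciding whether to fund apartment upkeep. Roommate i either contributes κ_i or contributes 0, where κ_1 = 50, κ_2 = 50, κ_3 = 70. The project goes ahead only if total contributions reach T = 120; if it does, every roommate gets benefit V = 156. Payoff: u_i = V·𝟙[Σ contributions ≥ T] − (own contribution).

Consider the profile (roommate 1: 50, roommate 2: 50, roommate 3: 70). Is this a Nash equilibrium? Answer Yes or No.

Total = 170 ≥ 120: provided.
Roommate 1 (pledges 50, payoff 106): dropping to 0 → total 120, payoff 156. Profitable deviation.

No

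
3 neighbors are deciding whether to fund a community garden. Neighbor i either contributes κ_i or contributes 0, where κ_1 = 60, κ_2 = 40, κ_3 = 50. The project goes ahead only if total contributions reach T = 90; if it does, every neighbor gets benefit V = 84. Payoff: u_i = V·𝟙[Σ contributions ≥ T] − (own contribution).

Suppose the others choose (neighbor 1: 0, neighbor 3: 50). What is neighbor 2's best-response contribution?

Others' total = 50. Contributing 40 brings total to 90 ≥ 90: gain V − κ_2 = 44.
Best response: 40.

40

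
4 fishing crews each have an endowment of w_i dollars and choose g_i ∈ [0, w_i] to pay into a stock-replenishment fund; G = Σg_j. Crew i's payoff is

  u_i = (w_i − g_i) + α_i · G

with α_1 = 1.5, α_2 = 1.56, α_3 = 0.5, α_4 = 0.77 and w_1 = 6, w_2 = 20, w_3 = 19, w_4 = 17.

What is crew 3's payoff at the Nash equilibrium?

32

∂u_i/∂g_i = α_i − 1, so crew i contributes w_i if α_i > 1, else 0.
α_i > 1 for i ∈ {1, 2}; NE contributions (6, 20, 0, 0), G = 26.
u_3 = (19 − 0) + 0.5·26 = 32.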